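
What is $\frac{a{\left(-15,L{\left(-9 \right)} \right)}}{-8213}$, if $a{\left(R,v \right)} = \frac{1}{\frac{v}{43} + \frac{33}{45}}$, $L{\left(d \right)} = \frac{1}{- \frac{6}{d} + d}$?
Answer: $- \frac{75}{449996} \approx -0.00016667$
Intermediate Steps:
$L{\left(d \right)} = \frac{1}{d - \frac{6}{d}}$
$a{\left(R,v \right)} = \frac{1}{\frac{11}{15} + \frac{v}{43}}$ ($a{\left(R,v \right)} = \frac{1}{v \frac{1}{43} + 33 \cdot \frac{1}{45}} = \frac{1}{\frac{v}{43} + \frac{11}{15}} = \frac{1}{\frac{11}{15} + \frac{v}{43}}$)
$\frac{a{\left(-15,L{\left(-9 \right)} \right)}}{-8213} = \frac{645 \frac{1}{473 + 15 \left(- \frac{9}{-6 + \left(-9\right)^{2}}\right)}}{-8213} = \frac{645}{473 + 15 \left(- \frac{9}{-6 + 81}\right)} \left(- \frac{1}{8213}\right) = \frac{645}{473 + 15 \left(- \frac{9}{75}\right)} \left(- \frac{1}{8213}\right) = \frac{645}{473 + 15 \left(\left(-9\right) \frac{1}{75}\right)} \left(- \frac{1}{8213}\right) = \frac{645}{473 + 15 \left(- \frac{3}{25}\right)} \left(- \frac{1}{8213}\right) = \frac{645}{473 - \frac{9}{5}} \left(- \frac{1}{8213}\right) = \frac{645}{\frac{2356}{5}} \left(- \frac{1}{8213}\right) = 645 \cdot \frac{5}{2356} \left(- \frac{1}{8213}\right) = \frac{3225}{2356} \left(- \frac{1}{8213}\right) = - \frac{75}{449996}$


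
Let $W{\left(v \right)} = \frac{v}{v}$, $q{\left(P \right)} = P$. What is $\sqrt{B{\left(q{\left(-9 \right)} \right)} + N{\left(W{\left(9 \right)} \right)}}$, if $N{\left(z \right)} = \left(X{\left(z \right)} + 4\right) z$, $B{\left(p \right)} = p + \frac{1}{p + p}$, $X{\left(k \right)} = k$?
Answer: $\frac{i \sqrt{146}}{6} \approx 2.0138 i$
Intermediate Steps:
$B{\left(p \right)} = p + \frac{1}{2 p}$
$W{\left(v \right)} = 1$
$N{\left(z \right)} = z \left(4 + z\right)$ ($N{\left(z \right)} = \left(z + 4\right) z = \left(4 + z\right) z = z \left(4 + z\right)$)
$\sqrt{B{\left(q{\left(-9 \right)} \right)} + N{\left(W{\left(9 \right)} \right)}} = \sqrt{\left(-9 + \frac{1}{2 \left(-9\right)}\right) + 1 \left(4 + 1\right)} = \sqrt{\left(-9 + \frac{1}{2} \left(- \frac{1}{9}\right)\right) + 1 \cdot 5} = \sqrt{\left(-9 - \frac{1}{18}\right) + 5} = \sqrt{- \frac{163}{18} + 5} = \sqrt{- \frac{73}{18}} = \frac{i \sqrt{146}}{6}$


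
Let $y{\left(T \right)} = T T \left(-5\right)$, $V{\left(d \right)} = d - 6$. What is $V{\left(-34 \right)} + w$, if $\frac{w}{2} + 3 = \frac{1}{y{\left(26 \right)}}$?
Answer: $- \frac{77741}{1690} \approx -46.001$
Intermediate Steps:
$V{\left(d \right)} = -6 + d$
$y{\left(T \right)} = - 5 T^{2}$ ($y{\left(T \right)} = T^{2} \left(-5\right) = - 5 T^{2}$)
$w = - \frac{10141}{1690}$ ($w = -6 + \frac{2}{\left(-5\right) 26^{2}} = -6 + \frac{2}{\left(-5\right) 676} = -6 + \frac{2}{-3380} = -6 + 2 \left(- \frac{1}{3380}\right) = -6 - \frac{1}{1690} = - \frac{10141}{1690} \approx -6.0006$)
$V{\left(-34 \right)} + w = \left(-6 - 34\right) - \frac{10141}{1690} = -40 - \frac{10141}{1690} = - \frac{77741}{1690}$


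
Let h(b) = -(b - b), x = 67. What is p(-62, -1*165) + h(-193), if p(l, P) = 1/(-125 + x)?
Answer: -1/58 ≈ -0.017241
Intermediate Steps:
h(b) = 0 (h(b) = -1*0 = 0)
p(l, P) = -1/58 (p(l, P) = 1/(-125 + 67) = 1/(-58) = -1/58)
p(-62, -1*165) + h(-193) = -1/58 + 0 = -1/58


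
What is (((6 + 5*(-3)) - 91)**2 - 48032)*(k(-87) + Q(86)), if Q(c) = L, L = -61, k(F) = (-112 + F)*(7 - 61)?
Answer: -406371920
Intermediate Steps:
k(F) = 6048 - 54*F (k(F) = (-112 + F)*(-54) = 6048 - 54*F)
Q(c) = -61
(((6 + 5*(-3)) - 91)**2 - 48032)*(k(-87) + Q(86)) = (((6 + 5*(-3)) - 91)**2 - 48032)*((6048 - 54*(-87)) - 61) = (((6 - 15) - 91)**2 - 48032)*((6048 + 4698) - 61) = ((-9 - 91)**2 - 48032)*(10746 - 61) = ((-100)**2 - 48032)*10685 = (10000 - 48032)*10685 = -38032*10685 = -406371920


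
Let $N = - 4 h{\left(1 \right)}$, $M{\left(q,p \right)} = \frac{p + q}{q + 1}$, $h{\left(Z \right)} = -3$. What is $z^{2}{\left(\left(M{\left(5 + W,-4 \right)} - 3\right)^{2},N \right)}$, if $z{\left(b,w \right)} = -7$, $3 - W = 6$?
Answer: $49$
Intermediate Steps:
$W = -3$ ($W = 3 - 6 = -3$)
$M{\left(q,p \right)} = \frac{p + q}{1 + q}$
$N = 12$ ($N = \left(-4\right) \left(-3\right) = 12$)
$z^{2}{\left(\left(M{\left(5 + W,-4 \right)} - 3\right)^{2},N \right)} = \left(-7\right)^{2} = 49$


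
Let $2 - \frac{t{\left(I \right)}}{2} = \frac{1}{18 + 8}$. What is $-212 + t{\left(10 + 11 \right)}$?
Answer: $- \frac{2705}{13} \approx -208.08$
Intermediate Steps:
$t{\left(I \right)} = \frac{51}{13}$ ($t{\left(I \right)} = 4 - \frac{2}{18 + 8} = 4 - \frac{2}{26} = 4 - \frac{1}{13} = \frac{51}{13}$)
$-212 + t{\left(10 + 11 \right)} = -212 + \frac{51}{13} = - \frac{2705}{13}$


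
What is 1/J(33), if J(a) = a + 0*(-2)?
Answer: 1/33 ≈ 0.030303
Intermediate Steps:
J(a) = a (J(a) = a + 0 = a)
1/J(33) = 1/33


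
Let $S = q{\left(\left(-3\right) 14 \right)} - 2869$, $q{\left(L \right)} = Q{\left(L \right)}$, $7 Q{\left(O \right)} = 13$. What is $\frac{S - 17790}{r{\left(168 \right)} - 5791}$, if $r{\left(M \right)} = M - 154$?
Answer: $\frac{144600}{40439} \approx 3.5758$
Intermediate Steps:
$Q{\left(O \right)} = \frac{13}{7}$ ($Q{\left(O \right)} = \frac{1}{7} \cdot 13 = \frac{13}{7}$)
$q{\left(L \right)} = \frac{13}{7}$
$r{\left(M \right)} = -154 + M$
$S = - \frac{20070}{7}$ ($S = \frac{13}{7} - 2869 = - \frac{20070}{7} \approx -2867.1$)
$\frac{S - 17790}{r{\left(168 \right)} - 5791} = \frac{- \frac{20070}{7} - 17790}{\left(-154 + 168\right) - 5791} = - \frac{144600}{7 \left(14 - 5791\right)} = - \frac{144600}{7 \left(-5777\right)} = \left(- \frac{144600}{7}\right) \left(- \frac{1}{5777}\right) = \frac{144600}{40439}$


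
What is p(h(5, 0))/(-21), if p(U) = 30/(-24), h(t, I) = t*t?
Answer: 5/84 ≈ 0.059524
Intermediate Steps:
h(t, I) = t**2
p(U) = -5/4 (p(U) = 30*(-1/24) = -5/4)
p(h(5, 0))/(-21) = -5/4/(-21) = -5/4*(-1/21) = 5/84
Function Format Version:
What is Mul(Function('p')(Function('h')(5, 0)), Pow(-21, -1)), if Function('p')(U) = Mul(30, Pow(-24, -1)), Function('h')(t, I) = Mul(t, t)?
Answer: Rational(5, 84) ≈ 0.059524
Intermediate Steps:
Function('h')(t, I) = Pow(t, 2)
Function('p')(U) = Rational(-5, 4) (Function('p')(U) = Mul(30, Rational(-1, 24)) = Rational(-5, 4))
Mul(Function('p')(Function('h')(5, 0)), Pow(-21, -1)) = Mul(Rational(-5, 4), Pow(-21, -1)) = Mul(Rational(-5, 4), Rational(-1, 21)) = Rational(5, 84)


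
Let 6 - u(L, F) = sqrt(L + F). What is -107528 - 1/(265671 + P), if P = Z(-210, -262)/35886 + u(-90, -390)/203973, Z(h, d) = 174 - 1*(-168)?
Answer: -376514423104591286546162329292015/3501547718653850831365882606 - 2432198596751*I*sqrt(30)/8753869296634627078414706515 ≈ -1.0753e+5 - 1.5218e-15*I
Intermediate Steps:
Z(h, d) = 342 (Z(h, d) = 174 + 168 = 342)
u(L, F) = 6 - sqrt(F + L) (u(L, F) = 6 - sqrt(L + F) = 6 - sqrt(F + L))
P = 3887449/406654171 - 4*I*sqrt(30)/203973 (P = 342/35886 + (6 - sqrt(-390 - 90))/203973 = 342*(1/35886) + (6 - sqrt(-480))*(1/203973) = 57/5981 + (6 - 4*I*sqrt(30))*(1/203973) = 57/5981 + (2/67991 - 4*I*sqrt(30)/203973) = 3887449/406654171 - 4*I*sqrt(30)/203973 ≈ 0.0095596 - 0.00010741*I)
-107528 - 1/(265671 + P) = -107528 - 1/(265671 + (3887449/406654171 - 4*I*sqrt(30)/203973)) = -107528 - 1/(108036224151190/406654171 - 4*I*sqrt(30)/203973)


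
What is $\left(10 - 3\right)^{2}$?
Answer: $49$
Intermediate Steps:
$\left(10 - 3\right)^{2} = 7^{2} = 49$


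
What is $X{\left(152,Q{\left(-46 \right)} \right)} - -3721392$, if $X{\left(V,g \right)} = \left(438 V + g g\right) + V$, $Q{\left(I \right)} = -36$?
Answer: $3789416$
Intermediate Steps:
$X{\left(V,g \right)} = g^{2} + 439 V$ ($X{\left(V,g \right)} = \left(438 V + g^{2}\right) + V = \left(g^{2} + 438 V\right) + V = g^{2} + 439 V$)
$X{\left(152,Q{\left(-46 \right)} \right)} - -3721392 = \left(\left(-36\right)^{2} + 439 \cdot 152\right) - -3721392 = \left(1296 + 66728\right) + 3721392 = 68024 + 3721392 = 3789416$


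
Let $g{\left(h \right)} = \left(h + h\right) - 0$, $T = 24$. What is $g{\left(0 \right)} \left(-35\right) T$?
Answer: $0$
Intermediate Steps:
$g{\left(h \right)} = 2 h$ ($g{\left(h \right)} = 2 h + 0 = 2 h$)
$g{\left(0 \right)} \left(-35\right) T = 2 \cdot 0 \left(-35\right) 24 = 0 \left(-35\right) 24 = 0 \cdot 24 = 0$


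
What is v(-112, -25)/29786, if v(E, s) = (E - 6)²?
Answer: 6962/14893 ≈ 0.46747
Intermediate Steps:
v(E, s) = (-6 + E)²
v(-112, -25)/29786 = (-6 - 112)²/29786 = (-118)²*(1/29786) = 13924*(1/29786) = 6962/14893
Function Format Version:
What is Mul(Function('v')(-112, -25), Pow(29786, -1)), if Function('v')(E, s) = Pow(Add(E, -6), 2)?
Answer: Rational(6962, 14893) ≈ 0.46747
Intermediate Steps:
Function('v')(E, s) = Pow(Add(-6, E), 2)
Mul(Function('v')(-112, -25), Pow(29786, -1)) = Mul(Pow(Add(-6, -112), 2), Pow(29786, -1)) = Mul(Pow(-118, 2), Rational(1, 29786)) = Mul(13924, Rational(1, 29786)) = Rational(6962, 14893)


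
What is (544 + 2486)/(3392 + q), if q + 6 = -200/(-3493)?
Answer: 5291895/5913749 ≈ 0.89485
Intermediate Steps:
q = -20758/3493 (q = -6 - 200/(-3493) = -6 - 200*(-1/3493) = -6 + 200/3493 = -20758/3493 ≈ -5.9427)
(544 + 2486)/(3392 + q) = (544 + 2486)/(3392 - 20758/3493) = 3030/(11827498/3493) = 3030*(3493/11827498) = 5291895/5913749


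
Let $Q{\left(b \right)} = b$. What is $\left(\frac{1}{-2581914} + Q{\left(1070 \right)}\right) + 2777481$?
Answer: $\frac{7173979726613}{2581914} \approx 2.7786 \cdot 10^{6}$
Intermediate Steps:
$\left(\frac{1}{-2581914} + Q{\left(1070 \right)}\right) + 2777481 = \left(\frac{1}{-2581914} + 1070\right) + 2777481 = \left(- \frac{1}{2581914} + 1070\right) + 2777481 = \frac{2762647979}{2581914} + 2777481 = \frac{7173979726613}{2581914}$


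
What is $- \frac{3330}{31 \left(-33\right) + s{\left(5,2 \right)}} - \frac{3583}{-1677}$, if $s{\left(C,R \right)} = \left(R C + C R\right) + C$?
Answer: $\frac{4580122}{836823} \approx 5.4732$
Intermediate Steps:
$s{\left(C,R \right)} = C + 2 C R$ ($s{\left(C,R \right)} = \left(C R + C R\right) + C = 2 C R + C = C + 2 C R$)
$- \frac{3330}{31 \left(-33\right) + s{\left(5,2 \right)}} - \frac{3583}{-1677} = - \frac{3330}{31 \left(-33\right) + 5 \left(1 + 2 \cdot 2\right)} - \frac{3583}{-1677} = - \frac{3330}{-1023 + 5 \left(1 + 4\right)} - - \frac{3583}{1677} = - \frac{3330}{-1023 + 5 \cdot 5} + \frac{3583}{1677} = - \frac{3330}{-1023 + 25} + \frac{3583}{1677} = - \frac{3330}{-998} + \frac{3583}{1677} = \left(-3330\right) \left(- \frac{1}{998}\right) + \frac{3583}{1677} = \frac{1665}{499} + \frac{3583}{1677} = \frac{4580122}{836823}$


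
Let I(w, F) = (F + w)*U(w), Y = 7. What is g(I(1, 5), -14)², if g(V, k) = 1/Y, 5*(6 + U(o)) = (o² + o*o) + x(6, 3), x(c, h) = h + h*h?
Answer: 1/49 ≈ 0.020408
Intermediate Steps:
x(c, h) = h + h²
U(o) = -18/5 + 2*o²/5 (U(o) = -6 + ((o² + o*o) + 3*(1 + 3))/5 = -6 + ((o² + o²) + 3*4)/5 = -6 + (2*o² + 12)/5 = -6 + (12 + 2*o²)/5 = -6 + (12/5 + 2*o²/5) = -18/5 + 2*o²/5)
I(w, F) = (-18/5 + 2*w²/5)*(F + w) (I(w, F) = (F + w)*(-18/5 + 2*w²/5) = (-18/5 + 2*w²/5)*(F + w))
g(V, k) = ⅐ (g(V, k) = 1/7 = ⅐)
g(I(1, 5), -14)² = (⅐)² = 1/49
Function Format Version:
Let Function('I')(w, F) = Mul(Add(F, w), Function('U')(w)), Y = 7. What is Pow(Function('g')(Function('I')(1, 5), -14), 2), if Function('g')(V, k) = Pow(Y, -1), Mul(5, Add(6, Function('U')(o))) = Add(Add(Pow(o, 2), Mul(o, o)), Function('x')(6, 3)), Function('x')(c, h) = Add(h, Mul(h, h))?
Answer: Rational(1, 49) ≈ 0.020408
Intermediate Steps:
Function('x')(c, h) = Add(h, Pow(h, 2))
Function('U')(o) = Add(Rational(-18, 5), Mul(Rational(2, 5), Pow(o, 2))) (Function('U')(o) = Add(-6, Mul(Rational(1, 5), Add(Add(Pow(o, 2), Mul(o, o)), Mul(3, Add(1, 3))))) = Add(-6, Mul(Rational(1, 5), Add(Add(Pow(o, 2), Pow(o, 2)), Mul(3, 4)))) = Add(-6, Mul(Rational(1, 5), Add(Mul(2, Pow(o, 2)), 12))) = Add(-6, Mul(Rational(1, 5), Add(12, Mul(2, Pow(o, 2))))) = Add(-6, Add(Rational(12, 5), Mul(Rational(2, 5), Pow(o, 2)))) = Add(Rational(-18, 5), Mul(Rational(2, 5), Pow(o, 2))))
Function('I')(w, F) = Mul(Add(Rational(-18, 5), Mul(Rational(2, 5), Pow(w, 2))), Add(F, w)) (Function('I')(w, F) = Mul(Add(F, w), Add(Rational(-18, 5), Mul(Rational(2, 5), Pow(w, 2)))) = Mul(Add(Rational(-18, 5), Mul(Rational(2, 5), Pow(w, 2))), Add(F, w)))
Function('g')(V, k) = Rational(1, 7) (Function('g')(V, k) = Pow(7, -1) = Rational(1, 7))
Pow(Function('g')(Function('I')(1, 5), -14), 2) = Pow(Rational(1, 7), 2) = Rational(1, 49)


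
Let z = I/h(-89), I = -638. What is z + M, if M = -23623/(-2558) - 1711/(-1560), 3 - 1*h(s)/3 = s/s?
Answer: -63848737/665080 ≈ -96.002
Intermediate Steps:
h(s) = 6 (h(s) = 9 - 3*s/s = 9 - 3*1 = 9 - 3 = 6)
M = 20614309/1995240 (M = -23623*(-1/2558) - 1711*(-1/1560) = 23623/2558 + 1711/1560 = 20614309/1995240 ≈ 10.332)
z = -319/3 (z = -638/6 = -638*⅙ = -319/3 ≈ -106.33)
z + M = -319/3 + 20614309/1995240 = -63848737/665080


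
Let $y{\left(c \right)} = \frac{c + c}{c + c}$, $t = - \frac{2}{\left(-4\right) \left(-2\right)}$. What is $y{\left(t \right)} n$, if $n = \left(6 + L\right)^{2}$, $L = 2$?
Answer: $64$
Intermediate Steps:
$t = - \frac{1}{4}$ ($t = - \frac{2}{8} = \left(-2\right) \frac{1}{8} = - \frac{1}{4} \approx -0.25$)
$y{\left(c \right)} = 1$ ($y{\left(c \right)} = \frac{2 c}{2 c} = 2 c \frac{1}{2 c} = 1$)
$n = 64$ ($n = \left(6 + 2\right)^{2} = 8^{2} = 64$)
$y{\left(t \right)} n = 1 \cdot 64 = 64$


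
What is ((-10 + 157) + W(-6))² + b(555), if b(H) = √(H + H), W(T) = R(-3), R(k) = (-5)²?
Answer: 29584 + √1110 ≈ 29617.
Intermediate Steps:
R(k) = 25
W(T) = 25
b(H) = √2*√H (b(H) = √(2*H) = √2*√H)
((-10 + 157) + W(-6))² + b(555) = ((-10 + 157) + 25)² + √2*√555 = (147 + 25)² + √1110 = 172² + √1110 = 29584 + √1110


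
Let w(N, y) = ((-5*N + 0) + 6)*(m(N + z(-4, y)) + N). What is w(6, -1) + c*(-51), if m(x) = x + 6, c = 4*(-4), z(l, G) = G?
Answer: 408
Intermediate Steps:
c = -16
m(x) = 6 + x
w(N, y) = (6 - 5*N)*(6 + y + 2*N) (w(N, y) = ((-5*N + 0) + 6)*((6 + (N + y)) + N) = (-5*N + 6)*((6 + N + y) + N) = (6 - 5*N)*(6 + y + 2*N))
w(6, -1) + c*(-51) = (36 - 18*6 - 10*6² + 6*(-1) - 5*6*(-1)) - 16*(-51) = (36 - 108 - 10*36 - 6 + 30) + 816 = (36 - 108 - 360 - 6 + 30) + 816 = -408 + 816 = 408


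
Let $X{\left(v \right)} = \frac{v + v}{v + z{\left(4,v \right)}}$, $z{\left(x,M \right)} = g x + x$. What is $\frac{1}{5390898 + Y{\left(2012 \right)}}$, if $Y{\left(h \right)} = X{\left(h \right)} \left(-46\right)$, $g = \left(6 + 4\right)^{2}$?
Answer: $\frac{151}{814014029} \approx 1.855 \cdot 10^{-7}$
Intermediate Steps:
$g = 100$ ($g = 10^{2} = 100$)
$z{\left(x,M \right)} = 101 x$ ($z{\left(x,M \right)} = 100 x + x = 101 x$)
$X{\left(v \right)} = \frac{2 v}{404 + v}$ ($X{\left(v \right)} = \frac{v + v}{v + 101 \cdot 4} = \frac{2 v}{v + 404} = \frac{2 v}{404 + v}$)
$Y{\left(h \right)} = - \frac{92 h}{404 + h}$ ($Y{\left(h \right)} = \frac{2 h}{404 + h} \left(-46\right) = - \frac{92 h}{404 + h}$)
$\frac{1}{5390898 + Y{\left(2012 \right)}} = \frac{1}{5390898 - \frac{185104}{404 + 2012}} = \frac{1}{5390898 - \frac{185104}{2416}} = \frac{1}{5390898 - 185104 \cdot \frac{1}{2416}} = \frac{1}{5390898 - \frac{11569}{151}} = \frac{1}{\frac{814014029}{151}} = \frac{151}{814014029}$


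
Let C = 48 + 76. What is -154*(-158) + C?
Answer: 24456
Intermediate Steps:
C = 124
-154*(-158) + C = -154*(-158) + 124 = 24332 + 124 = 24456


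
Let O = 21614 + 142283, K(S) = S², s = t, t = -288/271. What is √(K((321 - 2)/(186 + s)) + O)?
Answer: √411686240131429/50118 ≈ 404.85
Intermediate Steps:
t = -288/271 (t = -288*1/271 = -288/271 ≈ -1.0627)
s = -288/271 ≈ -1.0627
O = 163897
√(K((321 - 2)/(186 + s)) + O) = √(((321 - 2)/(186 - 288/271))² + 163897) = √((319/(50118/271))² + 163897) = √((319*(271/50118))² + 163897) = √((86449/50118)² + 163897) = √(7473429601/2511813924 + 163897) = √(411686240131429/2511813924) = √411686240131429/50118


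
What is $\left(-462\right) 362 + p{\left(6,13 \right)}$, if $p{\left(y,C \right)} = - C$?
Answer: $-167257$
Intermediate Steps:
$\left(-462\right) 362 + p{\left(6,13 \right)} = \left(-462\right) 362 - 13 = -167244 - 13 = -167257$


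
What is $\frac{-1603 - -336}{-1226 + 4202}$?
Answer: $- \frac{1267}{2976} \approx -0.42574$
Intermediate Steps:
$\frac{-1603 - -336}{-1226 + 4202} = \frac{-1603 + 336}{2976} = \left(-1267\right) \frac{1}{2976} = - \frac{1267}{2976}$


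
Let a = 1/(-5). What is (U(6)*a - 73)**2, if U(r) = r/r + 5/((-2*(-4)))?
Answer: 8602489/1600 ≈ 5376.6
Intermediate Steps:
U(r) = 13/8 (U(r) = 1 + 5/8 = 13/8)
a = -1/5 ≈ -0.20000
(U(6)*a - 73)**2 = ((13/8)*(-1/5) - 73)**2 = (-13/40 - 73)**2 = (-2933/40)**2 = 8602489/1600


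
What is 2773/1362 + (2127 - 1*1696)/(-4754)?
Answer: 3148955/1618737 ≈ 1.9453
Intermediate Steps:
2773/1362 + (2127 - 1*1696)/(-4754) = 2773*(1/1362) + (2127 - 1696)*(-1/4754) = 2773/1362 + 431*(-1/4754) = 2773/1362 - 431/4754 = 3148955/1618737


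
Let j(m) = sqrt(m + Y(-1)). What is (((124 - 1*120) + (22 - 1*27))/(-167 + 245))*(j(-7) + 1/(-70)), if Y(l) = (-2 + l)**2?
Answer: 1/5460 - sqrt(2)/78 ≈ -0.017948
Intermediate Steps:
j(m) = sqrt(9 + m) (j(m) = sqrt(m + (-2 - 1)**2) = sqrt(m + (-3)**2) = sqrt(m + 9) = sqrt(9 + m))
(((124 - 1*120) + (22 - 1*27))/(-167 + 245))*(j(-7) + 1/(-70)) = (((124 - 1*120) + (22 - 1*27))/(-167 + 245))*(sqrt(9 - 7) + 1/(-70)) = (((124 - 120) + (22 - 27))/78)*(sqrt(2) - 1/70) = ((4 - 5)*(1/78))*(-1/70 + sqrt(2)) = (-1*1/78)*(-1/70 + sqrt(2)) = -(-1/70 + sqrt(2))/78 = 1/5460 - sqrt(2)/78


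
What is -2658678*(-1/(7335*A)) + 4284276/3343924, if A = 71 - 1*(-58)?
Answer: 1078688615651/263672587305 ≈ 4.0910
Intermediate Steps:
A = 129 (A = 71 + 58 = 129)
-2658678*(-1/(7335*A)) + 4284276/3343924 = -2658678/((129*(-163))*45) + 4284276/3343924 = -2658678/((-21027*45)) + 4284276*(1/3343924) = -2658678/(-946215) + 1071069/835981 = -2658678*(-1/946215) + 1071069/835981 = 886226/315405 + 1071069/835981 = 1078688615651/263672587305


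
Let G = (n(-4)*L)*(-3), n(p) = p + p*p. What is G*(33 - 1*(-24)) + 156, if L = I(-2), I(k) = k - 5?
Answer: 14520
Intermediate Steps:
n(p) = p + p²
I(k) = -5 + k
L = -7 (L = -5 - 2 = -7)
G = 252 (G = (-4*(1 - 4)*(-7))*(-3) = (-4*(-3)*(-7))*(-3) = (12*(-7))*(-3) = -84*(-3) = 252)
G*(33 - 1*(-24)) + 156 = 252*(33 - 1*(-24)) + 156 = 252*(33 + 24) + 156 = 252*57 + 156 = 14364 + 156 = 14520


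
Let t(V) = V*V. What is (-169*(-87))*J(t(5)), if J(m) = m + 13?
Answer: 558714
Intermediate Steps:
t(V) = V²
J(m) = 13 + m
(-169*(-87))*J(t(5)) = (-169*(-87))*(13 + 5²) = 14703*(13 + 25) = 14703*38 = 558714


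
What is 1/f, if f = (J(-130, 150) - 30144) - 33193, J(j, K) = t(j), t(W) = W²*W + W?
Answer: -1/2260467 ≈ -4.4239e-7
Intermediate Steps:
t(W) = W + W³ (t(W) = W³ + W = W + W³)
J(j, K) = j + j³
f = -2260467 (f = ((-130 + (-130)³) - 30144) - 33193 = ((-130 - 2197000) - 30144) - 33193 = (-2197130 - 30144) - 33193 = -2227274 - 33193 = -2260467)
1/f = 1/(-2260467) = -1/2260467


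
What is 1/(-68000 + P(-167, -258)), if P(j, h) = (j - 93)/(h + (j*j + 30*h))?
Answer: -19891/1352588260 ≈ -1.4706e-5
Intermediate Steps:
P(j, h) = (-93 + j)/(j**2 + 31*h) (P(j, h) = (-93 + j)/(h + (j**2 + 30*h)) = (-93 + j)/(j**2 + 31*h))
1/(-68000 + P(-167, -258)) = 1/(-68000 + (-93 - 167)/((-167)**2 + 31*(-258))) = 1/(-68000 - 260/(27889 - 7998)) = 1/(-68000 - 260/19891) = 1/(-1352588260/19891) = -19891/1352588260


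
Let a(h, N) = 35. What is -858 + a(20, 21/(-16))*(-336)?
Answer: -12618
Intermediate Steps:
-858 + a(20, 21/(-16))*(-336) = -858 + 35*(-336) = -858 - 11760 = -12618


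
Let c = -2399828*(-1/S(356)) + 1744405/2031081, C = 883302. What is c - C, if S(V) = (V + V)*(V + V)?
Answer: -17490021813338495/19800852432 ≈ -8.8330e+5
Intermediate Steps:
S(V) = 4*V² (S(V) = (2*V)*(2*V) = 4*V²)
c = 110741551969/19800852432 (c = -2399828/((-4*356²)) + 1744405/2031081 = -2399828/((-4*126736)) + 1744405*(1/2031081) = -2399828/((-1*506944)) + 134185/156237 = -2399828/(-506944) + 134185/156237 = -2399828*(-1/506944) + 134185/156237 = 599957/126736 + 134185/156237 = 110741551969/19800852432 ≈ 5.5928)
c - C = 110741551969/19800852432 - 1*883302 = 110741551969/19800852432 - 883302 = -17490021813338495/19800852432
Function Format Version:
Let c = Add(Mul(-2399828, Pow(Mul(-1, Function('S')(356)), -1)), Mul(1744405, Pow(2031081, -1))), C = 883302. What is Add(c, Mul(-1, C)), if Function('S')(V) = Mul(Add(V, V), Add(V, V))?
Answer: Rational(-17490021813338495, 19800852432) ≈ -8.8330e+5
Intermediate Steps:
Function('S')(V) = Mul(4, Pow(V, 2)) (Function('S')(V) = Mul(Mul(2, V), Mul(2, V)) = Mul(4, Pow(V, 2)))
c = Rational(110741551969, 19800852432) (c = Add(Mul(-2399828, Pow(Mul(-1, Mul(4, Pow(356, 2))), -1)), Mul(1744405, Pow(2031081, -1))) = Add(Mul(-2399828, Pow(Mul(-1, Mul(4, 126736)), -1)), Mul(1744405, Rational(1, 2031081))) = Add(Mul(-2399828, Pow(Mul(-1, 506944), -1)), Rational(134185, 156237)) = Add(Mul(-2399828, Pow(-506944, -1)), Rational(134185, 156237)) = Add(Mul(-2399828, Rational(-1, 506944)), Rational(134185, 156237)) = Add(Rational(599957, 126736), Rational(134185, 156237)) = Rational(110741551969, 19800852432) ≈ 5.5928)
Add(c, Mul(-1, C)) = Add(Rational(110741551969, 19800852432), Mul(-1, 883302)) = Add(Rational(110741551969, 19800852432), -883302) = Rational(-17490021813338495, 19800852432)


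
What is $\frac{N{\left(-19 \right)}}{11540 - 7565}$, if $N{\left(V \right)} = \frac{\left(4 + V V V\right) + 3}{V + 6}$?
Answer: $\frac{2284}{17225} \approx 0.1326$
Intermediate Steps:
$N{\left(V \right)} = \frac{7 + V^{3}}{6 + V}$ ($N{\left(V \right)} = \frac{\left(4 + V V^{2}\right) + 3}{6 + V} = \frac{\left(4 + V^{3}\right) + 3}{6 + V} = \frac{7 + V^{3}}{6 + V}$)
$\frac{N{\left(-19 \right)}}{11540 - 7565} = \frac{\frac{1}{6 - 19} \left(7 + \left(-19\right)^{3}\right)}{11540 - 7565} = \frac{\frac{1}{-13} \left(7 - 6859\right)}{3975} = \left(- \frac{1}{13}\right) \left(-6852\right) \frac{1}{3975} = \frac{6852}{13} \cdot \frac{1}{3975} = \frac{2284}{17225}$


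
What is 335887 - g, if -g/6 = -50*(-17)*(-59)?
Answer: 34987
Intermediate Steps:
g = 300900 (g = -6*(-50*(-17))*(-59) = -5100*(-59) = -6*(-50150) = 300900)
335887 - g = 335887 - 1*300900 = 335887 - 300900 = 34987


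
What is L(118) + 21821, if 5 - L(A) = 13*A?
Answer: 20292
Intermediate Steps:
L(A) = 5 - 13*A
L(118) + 21821 = (5 - 13*118) + 21821 = (5 - 1534) + 21821 = -1529 + 21821 = 20292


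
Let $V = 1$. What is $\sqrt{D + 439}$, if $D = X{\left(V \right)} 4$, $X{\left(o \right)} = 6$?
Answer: $\sqrt{463} \approx 21.517$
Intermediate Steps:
$D = 24$ ($D = 6 \cdot 4 = 24$)
$\sqrt{D + 439} = \sqrt{24 + 439} = \sqrt{463}$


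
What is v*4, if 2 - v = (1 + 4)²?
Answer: -92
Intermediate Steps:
v = -23 (v = 2 - (1 + 4)² = 2 - 1*5² = 2 - 1*25 = 2 - 25 = -23)
v*4 = -23*4 = -92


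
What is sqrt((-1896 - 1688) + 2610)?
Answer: I*sqrt(974) ≈ 31.209*I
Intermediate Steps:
sqrt((-1896 - 1688) + 2610) = sqrt(-3584 + 2610) = sqrt(-974) = I*sqrt(974)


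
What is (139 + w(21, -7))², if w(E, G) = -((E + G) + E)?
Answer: 10816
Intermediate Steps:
w(E, G) = -G - 2*E (w(E, G) = -(G + 2*E) = -G - 2*E)
(139 + w(21, -7))² = (139 + (-1*(-7) - 2*21))² = (139 + (7 - 42))² = (139 - 35)² = 104² = 10816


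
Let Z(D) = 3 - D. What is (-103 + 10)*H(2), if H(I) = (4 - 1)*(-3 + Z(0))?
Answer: 0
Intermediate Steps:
H(I) = 0 (H(I) = (4 - 1)*(-3 + (3 - 1*0)) = 3*(-3 + (3 + 0)) = 3*(-3 + 3) = 3*0 = 0)
(-103 + 10)*H(2) = (-103 + 10)*0 = -93*0 = 0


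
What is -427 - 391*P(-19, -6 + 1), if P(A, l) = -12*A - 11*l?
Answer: -111080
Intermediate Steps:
-427 - 391*P(-19, -6 + 1) = -427 - 391*(-12*(-19) - 11*(-6 + 1)) = -427 - 391*(228 - 11*(-1*6 + 1)) = -427 - 391*(228 - 11*(-6 + 1)) = -427 - 391*(228 - 11*(-5)) = -427 - 391*(228 + 55) = -427 - 391*283 = -427 - 110653 = -111080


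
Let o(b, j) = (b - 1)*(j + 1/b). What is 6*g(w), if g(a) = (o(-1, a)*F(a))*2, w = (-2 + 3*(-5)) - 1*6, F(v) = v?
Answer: -13248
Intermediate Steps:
o(b, j) = (-1 + b)*(j + 1/b)
w = -23 (w = (-2 - 15) - 6 = -17 - 6 = -23)
g(a) = 2*a*(2 - 2*a) (g(a) = ((1 - a - 1/(-1) - a)*a)*2 = ((1 - a - 1*(-1) - a)*a)*2 = ((1 - a + 1 - a)*a)*2 = ((2 - 2*a)*a)*2 = (a*(2 - 2*a))*2 = 2*a*(2 - 2*a))
6*g(w) = 6*(4*(-23)*(1 - 1*(-23))) = 6*(4*(-23)*(1 + 23)) = 6*(4*(-23)*24) = 6*(-2208) = -13248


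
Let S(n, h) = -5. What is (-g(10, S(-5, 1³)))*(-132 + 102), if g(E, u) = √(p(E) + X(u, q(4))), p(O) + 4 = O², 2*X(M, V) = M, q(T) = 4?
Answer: 15*√374 ≈ 290.09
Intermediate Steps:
X(M, V) = M/2
p(O) = -4 + O²
g(E, u) = √(-4 + E² + u/2) (g(E, u) = √((-4 + E²) + u/2) = √(-4 + E² + u/2))
(-g(10, S(-5, 1³)))*(-132 + 102) = (-√(-16 + 2*(-5) + 4*10²)/2)*(-132 + 102) = -√(-16 - 10 + 4*100)/2*(-30) = -√(-16 - 10 + 400)/2*(-30) = -√374/2*(-30) = 15*√374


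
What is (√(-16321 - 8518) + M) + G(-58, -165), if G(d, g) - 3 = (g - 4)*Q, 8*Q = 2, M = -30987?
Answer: -124105/4 + I*√24839 ≈ -31026.0 + 157.6*I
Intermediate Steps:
Q = ¼ (Q = (⅛)*2 = ¼ ≈ 0.25000)
G(d, g) = 2 + g/4 (G(d, g) = 3 + (g - 4)*(¼) = 3 + (-4 + g)*(¼) = 3 + (-1 + g/4) = 2 + g/4)
(√(-16321 - 8518) + M) + G(-58, -165) = (√(-16321 - 8518) - 30987) + (2 + (¼)*(-165)) = (√(-24839) - 30987) + (2 - 165/4) = (I*√24839 - 30987) - 157/4 = (-30987 + I*√24839) - 157/4 = -124105/4 + I*√24839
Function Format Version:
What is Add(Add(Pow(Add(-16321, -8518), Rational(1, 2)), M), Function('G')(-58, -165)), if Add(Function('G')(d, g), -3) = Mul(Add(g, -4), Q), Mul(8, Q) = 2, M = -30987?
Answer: Add(Rational(-124105, 4), Mul(I, Pow(24839, Rational(1, 2)))) ≈ Add(-31026., Mul(157.60, I))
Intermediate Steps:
Q = Rational(1, 4) (Q = Mul(Rational(1, 8), 2) = Rational(1, 4) ≈ 0.25000)
Function('G')(d, g) = Add(2, Mul(Rational(1, 4), g)) (Function('G')(d, g) = Add(3, Mul(Add(g, -4), Rational(1, 4))) = Add(3, Mul(Add(-4, g), Rational(1, 4))) = Add(3, Add(-1, Mul(Rational(1, 4), g))) = Add(2, Mul(Rational(1, 4), g)))
Add(Add(Pow(Add(-16321, -8518), Rational(1, 2)), M), Function('G')(-58, -165)) = Add(Add(Pow(Add(-16321, -8518), Rational(1, 2)), -30987), Add(2, Mul(Rational(1, 4), -165))) = Add(Add(Pow(-24839, Rational(1, 2)), -30987), Add(2, Rational(-165, 4))) = Add(Add(Mul(I, Pow(24839, Rational(1, 2))), -30987), Rational(-157, 4)) = Add(Add(-30987, Mul(I, Pow(24839, Rational(1, 2)))), Rational(-157, 4)) = Add(Rational(-124105, 4), Mul(I, Pow(24839, Rational(1, 2))))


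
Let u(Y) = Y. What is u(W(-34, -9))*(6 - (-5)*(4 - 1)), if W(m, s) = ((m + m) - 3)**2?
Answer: 105861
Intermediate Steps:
W(m, s) = (-3 + 2*m)**2 (W(m, s) = (2*m - 3)**2 = (-3 + 2*m)**2)
u(W(-34, -9))*(6 - (-5)*(4 - 1)) = (-3 + 2*(-34))**2*(6 - (-5)*(4 - 1)) = (-3 - 68)**2*(6 - (-5)*3) = (-71)**2*(6 - 1*(-15)) = 5041*(6 + 15) = 5041*21 = 105861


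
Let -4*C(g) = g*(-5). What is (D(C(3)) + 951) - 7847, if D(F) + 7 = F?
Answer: -27597/4 ≈ -6899.3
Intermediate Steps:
C(g) = 5*g/4 (C(g) = -g*(-5)/4 = -(-5)*g/4 = 5*g/4)
D(F) = -7 + F
(D(C(3)) + 951) - 7847 = ((-7 + (5/4)*3) + 951) - 7847 = ((-7 + 15/4) + 951) - 7847 = (-13/4 + 951) - 7847 = 3791/4 - 7847 = -27597/4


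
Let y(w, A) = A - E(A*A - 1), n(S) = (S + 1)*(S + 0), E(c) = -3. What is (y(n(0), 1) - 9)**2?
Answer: 25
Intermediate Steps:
n(S) = S*(1 + S) (n(S) = (1 + S)*S = S*(1 + S))
y(w, A) = 3 + A (y(w, A) = A - 1*(-3) = A + 3 = 3 + A)
(y(n(0), 1) - 9)**2 = ((3 + 1) - 9)**2 = (4 - 9)**2 = (-5)**2 = 25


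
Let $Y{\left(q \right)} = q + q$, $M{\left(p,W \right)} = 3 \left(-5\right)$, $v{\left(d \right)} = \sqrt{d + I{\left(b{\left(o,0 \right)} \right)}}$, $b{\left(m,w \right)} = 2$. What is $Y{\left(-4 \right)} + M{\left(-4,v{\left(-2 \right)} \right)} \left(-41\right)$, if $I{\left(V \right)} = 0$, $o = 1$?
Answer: $607$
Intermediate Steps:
$v{\left(d \right)} = \sqrt{d}$ ($v{\left(d \right)} = \sqrt{d + 0} = \sqrt{d}$)
$M{\left(p,W \right)} = -15$
$Y{\left(q \right)} = 2 q$
$Y{\left(-4 \right)} + M{\left(-4,v{\left(-2 \right)} \right)} \left(-41\right) = 2 \left(-4\right) - -615 = -8 + 615 = 607$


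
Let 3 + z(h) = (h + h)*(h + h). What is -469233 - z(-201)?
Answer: -630834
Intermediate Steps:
z(h) = -3 + 4*h² (z(h) = -3 + (h + h)*(h + h) = -3 + (2*h)*(2*h) = -3 + 4*h²)
-469233 - z(-201) = -469233 - (-3 + 4*(-201)²) = -469233 - (-3 + 4*40401) = -469233 - (-3 + 161604) = -469233 - 1*161601 = -469233 - 161601 = -630834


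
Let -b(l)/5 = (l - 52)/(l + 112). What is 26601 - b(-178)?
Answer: 878408/33 ≈ 26618.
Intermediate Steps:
b(l) = -5*(-52 + l)/(112 + l) (b(l) = -5*(l - 52)/(l + 112) = -5*(-52 + l)/(112 + l))
26601 - b(-178) = 26601 - 5*(52 - 1*(-178))/(112 - 178) = 26601 - 5*(52 + 178)/(-66) = 26601 - 5*(-1)*230/66 = 26601 - 1*(-575/33) = 26601 + 575/33 = 878408/33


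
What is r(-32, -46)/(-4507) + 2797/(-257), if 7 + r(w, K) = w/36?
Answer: -113436464/10424691 ≈ -10.882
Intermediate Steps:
r(w, K) = -7 + w/36
r(-32, -46)/(-4507) + 2797/(-257) = (-7 + (1/36)*(-32))/(-4507) + 2797/(-257) = (-7 - 8/9)*(-1/4507) + 2797*(-1/257) = -71/9*(-1/4507) - 2797/257 = 71/40563 - 2797/257 = -113436464/10424691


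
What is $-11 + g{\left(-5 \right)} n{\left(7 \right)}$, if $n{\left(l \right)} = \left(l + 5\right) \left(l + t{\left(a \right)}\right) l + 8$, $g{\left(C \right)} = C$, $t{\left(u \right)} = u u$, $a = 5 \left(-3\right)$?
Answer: $-97491$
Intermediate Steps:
$a = -15$
$t{\left(u \right)} = u^{2}$
$n{\left(l \right)} = 8 + l \left(5 + l\right) \left(225 + l\right)$ ($n{\left(l \right)} = \left(l + 5\right) \left(l + \left(-15\right)^{2}\right) l + 8 = \left(5 + l\right) \left(l + 225\right) l + 8 = \left(5 + l\right) \left(225 + l\right) l + 8 = l \left(5 + l\right) \left(225 + l\right) + 8 = 8 + l \left(5 + l\right) \left(225 + l\right)$)
$-11 + g{\left(-5 \right)} n{\left(7 \right)} = -11 - 5 \left(8 + 7^{3} + 230 \cdot 7^{2} + 1125 \cdot 7\right) = -11 - 5 \left(8 + 343 + 230 \cdot 49 + 7875\right) = -11 - 5 \left(8 + 343 + 11270 + 7875\right) = -11 - 97480 = -97491$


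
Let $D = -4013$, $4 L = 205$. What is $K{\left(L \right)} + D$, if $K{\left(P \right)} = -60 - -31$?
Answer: $-4042$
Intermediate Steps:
$L = \frac{205}{4}$ ($L = \frac{1}{4} \cdot 205 = \frac{205}{4} \approx 51.25$)
$K{\left(P \right)} = -29$ ($K{\left(P \right)} = -60 + 31 = -29$)
$K{\left(L \right)} + D = -29 - 4013 = -4042$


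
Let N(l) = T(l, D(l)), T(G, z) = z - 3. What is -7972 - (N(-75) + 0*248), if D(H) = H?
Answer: -7894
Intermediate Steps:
T(G, z) = -3 + z
N(l) = -3 + l
-7972 - (N(-75) + 0*248) = -7972 - ((-3 - 75) + 0*248) = -7972 - (-78 + 0) = -7972 - 1*(-78) = -7972 + 78 = -7894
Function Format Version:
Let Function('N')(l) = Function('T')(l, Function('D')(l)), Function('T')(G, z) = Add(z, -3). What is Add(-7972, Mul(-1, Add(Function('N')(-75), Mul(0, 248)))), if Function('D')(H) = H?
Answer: -7894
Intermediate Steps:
Function('T')(G, z) = Add(-3, z)
Function('N')(l) = Add(-3, l)
Add(-7972, Mul(-1, Add(Function('N')(-75), Mul(0, 248)))) = Add(-7972, Mul(-1, Add(Add(-3, -75), Mul(0, 248)))) = Add(-7972, Mul(-1, Add(-78, 0))) = Add(-7972, Mul(-1, -78)) = Add(-7972, 78) = -7894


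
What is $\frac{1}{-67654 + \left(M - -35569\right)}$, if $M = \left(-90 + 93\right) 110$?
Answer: $- \frac{1}{31755} \approx -3.1491 \cdot 10^{-5}$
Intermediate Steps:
$M = 330$ ($M = 3 \cdot 110 = 330$)
$\frac{1}{-67654 + \left(M - -35569\right)} = \frac{1}{-67654 + \left(330 - -35569\right)} = \frac{1}{-67654 + \left(330 + 35569\right)} = \frac{1}{-67654 + 35899} = \frac{1}{-31755} = - \frac{1}{31755}$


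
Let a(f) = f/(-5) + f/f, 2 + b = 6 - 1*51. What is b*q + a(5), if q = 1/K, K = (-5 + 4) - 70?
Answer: 47/71 ≈ 0.66197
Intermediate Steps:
b = -47 (b = -2 + (6 - 1*51) = -2 + (6 - 51) = -2 - 45 = -47)
a(f) = 1 - f/5 (a(f) = f*(-1/5) + 1 = -f/5 + 1 = 1 - f/5)
K = -71 (K = -1 - 70 = -71)
q = -1/71 (q = 1/(-71) = -1/71 ≈ -0.014085)
b*q + a(5) = -47*(-1/71) + (1 - 1/5*5) = 47/71 + (1 - 1) = 47/71 + 0 = 47/71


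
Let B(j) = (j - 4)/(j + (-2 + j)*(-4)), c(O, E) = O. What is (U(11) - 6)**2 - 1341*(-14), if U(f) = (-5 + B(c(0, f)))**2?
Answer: 309793/16 ≈ 19362.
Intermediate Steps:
B(j) = (-4 + j)/(8 - 3*j) (B(j) = (-4 + j)/(j + (8 - 4*j)) = (-4 + j)/(8 - 3*j))
U(f) = 121/4 (U(f) = (-5 + (4 - 1*0)/(-8 + 3*0))**2 = (-5 + (4 + 0)/(-8 + 0))**2 = (-5 + 4/(-8))**2 = (-5 - 1/8*4)**2 = (-5 - 1/2)**2 = (-11/2)**2 = 121/4)
(U(11) - 6)**2 - 1341*(-14) = (121/4 - 6)**2 - 1341*(-14) = (97/4)**2 - 1*(-18774) = 9409/16 + 18774 = 309793/16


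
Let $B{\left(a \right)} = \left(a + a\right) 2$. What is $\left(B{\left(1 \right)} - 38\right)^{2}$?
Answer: $1156$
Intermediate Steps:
$B{\left(a \right)} = 4 a$ ($B{\left(a \right)} = 2 a 2 = 4 a$)
$\left(B{\left(1 \right)} - 38\right)^{2} = \left(4 \cdot 1 - 38\right)^{2} = \left(4 - 38\right)^{2} = \left(-34\right)^{2} = 1156$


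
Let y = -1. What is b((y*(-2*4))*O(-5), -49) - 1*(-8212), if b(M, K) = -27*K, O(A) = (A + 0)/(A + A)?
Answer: 9535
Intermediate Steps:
O(A) = ½ (O(A) = A/((2*A)) = A*(1/(2*A)) = ½)
b((y*(-2*4))*O(-5), -49) - 1*(-8212) = -27*(-49) - 1*(-8212) = 1323 + 8212 = 9535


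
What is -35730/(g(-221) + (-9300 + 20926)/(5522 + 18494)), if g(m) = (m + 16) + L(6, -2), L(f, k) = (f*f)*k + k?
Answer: 429045840/3344419 ≈ 128.29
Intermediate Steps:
L(f, k) = k + k*f² (L(f, k) = f²*k + k = k*f² + k = k + k*f²)
g(m) = -58 + m (g(m) = (m + 16) - 2*(1 + 6²) = (16 + m) - 2*(1 + 36) = (16 + m) - 2*37 = (16 + m) - 74 = -58 + m)
-35730/(g(-221) + (-9300 + 20926)/(5522 + 18494)) = -35730/((-58 - 221) + (-9300 + 20926)/(5522 + 18494)) = -35730/(-279 + 11626/24016) = -35730/(-279 + 11626*(1/24016)) = -35730/(-279 + 5813/12008) = -35730/(-3344419/12008) = -35730*(-12008/3344419) = 429045840/3344419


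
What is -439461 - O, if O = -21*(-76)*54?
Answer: -525645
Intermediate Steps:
O = 86184 (O = 1596*54 = 86184)
-439461 - O = -439461 - 1*86184 = -439461 - 86184 = -525645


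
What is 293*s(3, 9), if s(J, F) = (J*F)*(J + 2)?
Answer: 39555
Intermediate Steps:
s(J, F) = F*J*(2 + J) (s(J, F) = (F*J)*(2 + J) = F*J*(2 + J))
293*s(3, 9) = 293*(9*3*(2 + 3)) = 293*(9*3*5) = 293*135 = 39555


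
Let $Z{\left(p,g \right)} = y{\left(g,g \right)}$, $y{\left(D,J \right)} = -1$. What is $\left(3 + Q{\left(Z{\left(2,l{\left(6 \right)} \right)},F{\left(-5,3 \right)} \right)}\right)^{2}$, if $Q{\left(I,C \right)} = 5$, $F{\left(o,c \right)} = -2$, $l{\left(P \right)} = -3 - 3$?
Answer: $64$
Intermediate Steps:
$l{\left(P \right)} = -6$ ($l{\left(P \right)} = -3 - 3 = -6$)
$Z{\left(p,g \right)} = -1$
$\left(3 + Q{\left(Z{\left(2,l{\left(6 \right)} \right)},F{\left(-5,3 \right)} \right)}\right)^{2} = \left(3 + 5\right)^{2} = 8^{2} = 64$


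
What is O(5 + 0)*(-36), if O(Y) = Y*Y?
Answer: -900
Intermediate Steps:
O(Y) = Y**2
O(5 + 0)*(-36) = (5 + 0)**2*(-36) = 5**2*(-36) = 25*(-36) = -900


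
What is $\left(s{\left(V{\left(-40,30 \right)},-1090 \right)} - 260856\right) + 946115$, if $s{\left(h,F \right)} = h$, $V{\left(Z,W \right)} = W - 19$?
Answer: $685270$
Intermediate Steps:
$V{\left(Z,W \right)} = -19 + W$ ($V{\left(Z,W \right)} = W - 19 = -19 + W$)
$\left(s{\left(V{\left(-40,30 \right)},-1090 \right)} - 260856\right) + 946115 = \left(\left(-19 + 30\right) - 260856\right) + 946115 = \left(11 - 260856\right) + 946115 = -260845 + 946115 = 685270$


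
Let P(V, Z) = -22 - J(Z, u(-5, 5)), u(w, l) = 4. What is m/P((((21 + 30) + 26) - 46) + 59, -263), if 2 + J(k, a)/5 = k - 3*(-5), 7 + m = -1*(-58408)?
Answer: 58401/1228 ≈ 47.558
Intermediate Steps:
m = 58401 (m = -7 - 1*(-58408) = -7 + 58408 = 58401)
J(k, a) = 65 + 5*k (J(k, a) = -10 + 5*(k - 3*(-5)) = -10 + 5*(k + 15) = -10 + 5*(15 + k) = -10 + (75 + 5*k) = 65 + 5*k)
P(V, Z) = -87 - 5*Z (P(V, Z) = -22 - (65 + 5*Z) = -22 + (-65 - 5*Z) = -87 - 5*Z)
m/P((((21 + 30) + 26) - 46) + 59, -263) = 58401/(-87 - 5*(-263)) = 58401/(-87 + 1315) = 58401/1228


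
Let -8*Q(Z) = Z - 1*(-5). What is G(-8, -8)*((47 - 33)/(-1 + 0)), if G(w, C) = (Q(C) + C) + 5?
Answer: 147/4 ≈ 36.750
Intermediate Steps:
Q(Z) = -5/8 - Z/8 (Q(Z) = -(Z - 1*(-5))/8 = -(Z + 5)/8 = -(5 + Z)/8 = -5/8 - Z/8)
G(w, C) = 35/8 + 7*C/8 (G(w, C) = ((-5/8 - C/8) + C) + 5 = (-5/8 + 7*C/8) + 5 = 35/8 + 7*C/8)
G(-8, -8)*((47 - 33)/(-1 + 0)) = (35/8 + (7/8)*(-8))*((47 - 33)/(-1 + 0)) = (35/8 - 7)*(14/(-1)) = -(-21)*14/8 = -21/8*(-14) = 147/4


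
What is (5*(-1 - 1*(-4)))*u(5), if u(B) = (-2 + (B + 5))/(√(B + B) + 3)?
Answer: -360 + 120*√10 ≈ 19.473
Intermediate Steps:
u(B) = (3 + B)/(3 + √2*√B) (u(B) = (-2 + (5 + B))/(√(2*B) + 3) = (3 + B)/(√2*√B + 3) = (3 + B)/(3 + √2*√B))
(5*(-1 - 1*(-4)))*u(5) = (5*(-1 - 1*(-4)))*((3 + 5)/(3 + √2*√5)) = (5*(-1 + 4))*(8/(3 + √10)) = (5*3)*(8/(3 + √10)) = 15*(8/(3 + √10)) = 120/(3 + √10)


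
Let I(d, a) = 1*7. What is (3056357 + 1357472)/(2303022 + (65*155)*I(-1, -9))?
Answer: 4413829/2373547 ≈ 1.8596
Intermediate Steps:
I(d, a) = 7
(3056357 + 1357472)/(2303022 + (65*155)*I(-1, -9)) = (3056357 + 1357472)/(2303022 + (65*155)*7) = 4413829/(2303022 + 10075*7) = 4413829/(2303022 + 70525) = 4413829/2373547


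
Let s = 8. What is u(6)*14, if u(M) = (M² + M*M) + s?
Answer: 1120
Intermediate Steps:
u(M) = 8 + 2*M² (u(M) = (M² + M*M) + 8 = (M² + M²) + 8 = 2*M² + 8 = 8 + 2*M²)
u(6)*14 = (8 + 2*6²)*14 = (8 + 2*36)*14 = (8 + 72)*14 = 80*14 = 1120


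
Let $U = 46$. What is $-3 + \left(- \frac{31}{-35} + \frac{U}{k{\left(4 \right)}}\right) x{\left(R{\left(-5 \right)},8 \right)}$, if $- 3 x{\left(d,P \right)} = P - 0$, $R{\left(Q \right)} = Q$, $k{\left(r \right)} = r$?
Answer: $- \frac{1261}{35} \approx -36.029$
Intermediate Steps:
$x{\left(d,P \right)} = - \frac{P}{3}$ ($x{\left(d,P \right)} = - \frac{P - 0}{3} = - \frac{P + 0}{3} = - \frac{P}{3}$)
$-3 + \left(- \frac{31}{-35} + \frac{U}{k{\left(4 \right)}}\right) x{\left(R{\left(-5 \right)},8 \right)} = -3 + \left(- \frac{31}{-35} + \frac{46}{4}\right) \left(\left(- \frac{1}{3}\right) 8\right) = -3 + \left(\left(-31\right) \left(- \frac{1}{35}\right) + 46 \cdot \frac{1}{4}\right) \left(- \frac{8}{3}\right) = -3 + \left(\frac{31}{35} + \frac{23}{2}\right) \left(- \frac{8}{3}\right) = -3 + \frac{867}{70} \left(- \frac{8}{3}\right) = -3 - \frac{1156}{35} = - \frac{1261}{35}$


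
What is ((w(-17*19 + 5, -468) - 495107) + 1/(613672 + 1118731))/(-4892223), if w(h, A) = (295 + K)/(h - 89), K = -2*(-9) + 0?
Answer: 349094557054979/3449447833360683 ≈ 0.10120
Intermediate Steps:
K = 18 (K = 18 + 0 = 18)
w(h, A) = 313/(-89 + h) (w(h, A) = (295 + 18)/(h - 89) = 313/(-89 + h))
((w(-17*19 + 5, -468) - 495107) + 1/(613672 + 1118731))/(-4892223) = ((313/(-89 + (-17*19 + 5)) - 495107) + 1/(613672 + 1118731))/(-4892223) = ((313/(-89 + (-323 + 5)) - 495107) + 1/1732403)*(-1/4892223) = ((313/(-89 - 318) - 495107) + 1/1732403)*(-1/4892223) = ((313/(-407) - 495107) + 1/1732403)*(-1/4892223) = ((313*(-1/407) - 495107) + 1/1732403)*(-1/4892223) = ((-313/407 - 495107) + 1/1732403)*(-1/4892223) = (-201508862/407 + 1/1732403)*(-1/4892223) = -349094557054979/705088021*(-1/4892223) = 349094557054979/3449447833360683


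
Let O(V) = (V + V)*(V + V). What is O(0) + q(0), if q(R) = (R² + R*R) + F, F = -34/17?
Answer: -2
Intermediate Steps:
F = -2 (F = -34*1/17 = -2)
O(V) = 4*V² (O(V) = (2*V)*(2*V) = 4*V²)
q(R) = -2 + 2*R² (q(R) = (R² + R*R) - 2 = (R² + R²) - 2 = 2*R² - 2 = -2 + 2*R²)
O(0) + q(0) = 4*0² + (-2 + 2*0²) = 4*0 + (-2 + 2*0) = 0 + (-2 + 0) = 0 - 2 = -2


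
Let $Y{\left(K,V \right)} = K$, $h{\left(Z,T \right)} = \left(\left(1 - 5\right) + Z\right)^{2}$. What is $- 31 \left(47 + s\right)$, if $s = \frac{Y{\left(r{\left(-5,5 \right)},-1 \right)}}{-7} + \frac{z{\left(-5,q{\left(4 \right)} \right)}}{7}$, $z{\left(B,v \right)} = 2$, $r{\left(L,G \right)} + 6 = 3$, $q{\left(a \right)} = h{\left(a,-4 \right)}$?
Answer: $- \frac{10354}{7} \approx -1479.1$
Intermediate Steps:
$h{\left(Z,T \right)} = \left(-4 + Z\right)^{2}$
$q{\left(a \right)} = \left(-4 + a\right)^{2}$
$r{\left(L,G \right)} = -3$ ($r{\left(L,G \right)} = -6 + 3 = -3$)
$s = \frac{5}{7}$ ($s = - \frac{3}{-7} + \frac{2}{7} = \left(-3\right) \left(- \frac{1}{7}\right) + 2 \cdot \frac{1}{7} = \frac{3}{7} + \frac{2}{7} = \frac{5}{7} \approx 0.71429$)
$- 31 \left(47 + s\right) = - 31 \left(47 + \frac{5}{7}\right) = \left(-31\right) \frac{334}{7} = - \frac{10354}{7}$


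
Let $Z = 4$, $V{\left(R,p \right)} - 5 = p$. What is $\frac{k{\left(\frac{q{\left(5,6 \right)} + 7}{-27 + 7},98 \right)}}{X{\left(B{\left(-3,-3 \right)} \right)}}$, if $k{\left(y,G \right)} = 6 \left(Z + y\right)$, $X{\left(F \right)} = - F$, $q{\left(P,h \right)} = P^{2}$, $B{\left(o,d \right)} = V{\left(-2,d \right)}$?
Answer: $- \frac{36}{5} \approx -7.2$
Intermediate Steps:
$V{\left(R,p \right)} = 5 + p$
$B{\left(o,d \right)} = 5 + d$
$k{\left(y,G \right)} = 24 + 6 y$ ($k{\left(y,G \right)} = 6 \left(4 + y\right) = 24 + 6 y$)
$\frac{k{\left(\frac{q{\left(5,6 \right)} + 7}{-27 + 7},98 \right)}}{X{\left(B{\left(-3,-3 \right)} \right)}} = \frac{24 + 6 \frac{5^{2} + 7}{-27 + 7}}{\left(-1\right) \left(5 - 3\right)} = \frac{24 + 6 \frac{25 + 7}{-20}}{\left(-1\right) 2} = \frac{24 + 6 \cdot 32 \left(- \frac{1}{20}\right)}{-2} = \left(24 + 6 \left(- \frac{8}{5}\right)\right) \left(- \frac{1}{2}\right) = \left(24 - \frac{48}{5}\right) \left(- \frac{1}{2}\right) = \frac{72}{5} \left(- \frac{1}{2}\right) = - \frac{36}{5}$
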